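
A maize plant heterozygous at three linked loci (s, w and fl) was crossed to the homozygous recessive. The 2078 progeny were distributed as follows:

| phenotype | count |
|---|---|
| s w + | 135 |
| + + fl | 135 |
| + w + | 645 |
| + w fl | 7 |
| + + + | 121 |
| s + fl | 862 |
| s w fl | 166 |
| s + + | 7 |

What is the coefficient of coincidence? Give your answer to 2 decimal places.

The two most frequent reciprocal classes, + w + and s + fl, are the parental types, so the F1 was + w + / s + fl.
The two rarest classes, + w fl and s + +, are the double crossovers. Comparing them with the parentals, only the fl allele has switched, so fl is the middle locus and the order is s – fl – w.
s–fl: (270 + 14)/2078 = 0.1367; fl–w: (287 + 14)/2078 = 0.1449.
Expected DCO frequency = 0.1367 × 0.1449 ≈ 0.01981; observed = 14/2078 ≈ 0.00674.
Coefficient of coincidence = 0.00674/0.01981 ≈ 0.34.

0.34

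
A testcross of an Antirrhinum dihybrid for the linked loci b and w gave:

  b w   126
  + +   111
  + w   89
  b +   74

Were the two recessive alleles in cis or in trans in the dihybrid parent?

cis

The two most frequent classes are + + (111) and b w (126); these are the parental (non-recombinant) types.
So the F1 carried + + on one chromosome and b w on the other — the recessive alleles are on the same chromosome (cis / coupling).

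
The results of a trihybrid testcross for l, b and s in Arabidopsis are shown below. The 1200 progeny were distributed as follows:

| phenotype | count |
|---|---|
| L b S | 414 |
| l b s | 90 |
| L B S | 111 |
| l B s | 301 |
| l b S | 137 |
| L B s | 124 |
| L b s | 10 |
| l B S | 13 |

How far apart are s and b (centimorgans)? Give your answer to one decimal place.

18.7 centimorgans

The two most frequent reciprocal classes, l B s and L b S, are the parental types, so the F1 was l B s / L b S.
The two rarest classes, l B S and L b s, are the double crossovers. Comparing them with the parentals, only the s allele has switched, so s is the middle locus and the order is b – s – l.
Crossovers in the b–s interval produce the single-crossover classes l b s and L B S (90 + 111 = 201) plus the double crossovers (23).
RF(b–s) = (201 + 23) / 1200 = 224/1200 = 0.1867 → 18.7 centimorgans.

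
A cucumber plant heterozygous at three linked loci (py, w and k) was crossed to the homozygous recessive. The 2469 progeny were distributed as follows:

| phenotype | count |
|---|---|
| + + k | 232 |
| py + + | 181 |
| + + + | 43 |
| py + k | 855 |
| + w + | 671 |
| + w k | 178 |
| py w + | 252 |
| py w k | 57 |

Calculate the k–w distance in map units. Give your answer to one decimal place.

The two most frequent reciprocal classes, + w + and py + k, are the parental types, so the F1 was + w + / py + k.
The two rarest classes, + + + and py w k, are the double crossovers. Comparing them with the parentals, only the w allele has switched, so w is the middle locus and the order is k – w – py.
Crossovers in the k–w interval produce the single-crossover classes + w k and py + + (178 + 181 = 359) plus the double crossovers (100).
RF(k–w) = (359 + 100) / 2469 = 459/2469 = 0.1859 → 18.6 map units.

18.6 map units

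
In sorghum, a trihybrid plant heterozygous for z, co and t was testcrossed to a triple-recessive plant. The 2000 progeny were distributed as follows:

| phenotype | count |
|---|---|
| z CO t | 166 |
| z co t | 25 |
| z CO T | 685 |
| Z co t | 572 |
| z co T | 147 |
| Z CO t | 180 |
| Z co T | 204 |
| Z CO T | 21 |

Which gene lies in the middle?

The two most frequent reciprocal classes, Z co t and z CO T, are the parental types, so the F1 was Z co t / z CO T.
The two rarest classes, z co t and Z CO T, are the double crossovers. Comparing them with the parentals, only the z allele has switched, so z is the middle locus and the order is co – z – t.

z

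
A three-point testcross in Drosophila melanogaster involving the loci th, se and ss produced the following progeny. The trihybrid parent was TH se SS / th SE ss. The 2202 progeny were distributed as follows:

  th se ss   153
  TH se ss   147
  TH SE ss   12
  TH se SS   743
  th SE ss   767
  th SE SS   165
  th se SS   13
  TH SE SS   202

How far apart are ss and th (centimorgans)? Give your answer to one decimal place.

The two rarest classes, th se SS and TH SE ss, are the double crossovers. Comparing them with the parentals, only the th allele has switched, so th is the middle locus and the order is se – th – ss.
Crossovers in the th–ss interval produce the single-crossover classes TH se ss and th SE SS (147 + 165 = 312) plus the double crossovers (25).
RF(th–ss) = (312 + 25) / 2202 = 337/2202 = 0.1530 → 15.3 centimorgans.

15.3 centimorgans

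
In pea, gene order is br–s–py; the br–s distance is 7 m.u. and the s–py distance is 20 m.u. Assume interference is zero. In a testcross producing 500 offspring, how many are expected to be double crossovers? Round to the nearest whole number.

Map distances give recombination frequencies of 0.070 and 0.200 for the two intervals.
With no interference, expected double-crossover frequency = 0.070 × 0.200 = 0.01400.
Expected number = 0.01400 × 500 = 7.00 ≈ 7.

7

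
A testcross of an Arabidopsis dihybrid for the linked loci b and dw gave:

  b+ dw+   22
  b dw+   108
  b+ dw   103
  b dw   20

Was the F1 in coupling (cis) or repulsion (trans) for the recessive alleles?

The two most frequent classes are b+ dw (103) and b dw+ (108); these are the parental (non-recombinant) types.
So the F1 carried b+ dw on one chromosome and b dw+ on the other — the recessive alleles are on opposite chromosomes (trans / repulsion).

trans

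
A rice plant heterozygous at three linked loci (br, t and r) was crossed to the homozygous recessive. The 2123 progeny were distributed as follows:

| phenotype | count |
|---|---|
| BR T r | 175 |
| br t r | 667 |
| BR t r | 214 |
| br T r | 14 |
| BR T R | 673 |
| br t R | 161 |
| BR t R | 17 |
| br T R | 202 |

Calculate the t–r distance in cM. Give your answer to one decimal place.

17.3 cM

The two most frequent reciprocal classes, BR T R and br t r, are the parental types, so the F1 was BR T R / br t r.
The two rarest classes, BR t R and br T r, are the double crossovers. Comparing them with the parentals, only the t allele has switched, so t is the middle locus and the order is br – t – r.
Crossovers in the t–r interval produce the single-crossover classes BR T r and br t R (175 + 161 = 336) plus the double crossovers (31).
RF(t–r) = (336 + 31) / 2123 = 367/2123 = 0.1729 → 17.3 cM.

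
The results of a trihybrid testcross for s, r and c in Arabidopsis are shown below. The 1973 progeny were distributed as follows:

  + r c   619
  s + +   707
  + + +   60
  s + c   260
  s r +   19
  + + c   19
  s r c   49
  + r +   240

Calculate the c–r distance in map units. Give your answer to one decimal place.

The two most frequent reciprocal classes, + r c and s + +, are the parental types, so the F1 was + r c / s + +.
The two rarest classes, + + c and s r +, are the double crossovers. Comparing them with the parentals, only the r allele has switched, so r is the middle locus and the order is s – r – c.
Crossovers in the r–c interval produce the single-crossover classes + r + and s + c (240 + 260 = 500) plus the double crossovers (38).
RF(r–c) = (500 + 38) / 1973 = 538/1973 = 0.2727 → 27.3 map units.

27.3 map units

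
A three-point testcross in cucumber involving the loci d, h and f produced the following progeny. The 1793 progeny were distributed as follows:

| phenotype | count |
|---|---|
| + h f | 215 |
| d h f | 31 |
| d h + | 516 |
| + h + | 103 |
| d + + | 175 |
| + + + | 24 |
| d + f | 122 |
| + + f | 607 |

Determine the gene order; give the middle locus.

f

The two most frequent reciprocal classes, + + f and d h +, are the parental types, so the F1 was + + f / d h +.
The two rarest classes, + + + and d h f, are the double crossovers. Comparing them with the parentals, only the f allele has switched, so f is the middle locus and the order is d – f – h.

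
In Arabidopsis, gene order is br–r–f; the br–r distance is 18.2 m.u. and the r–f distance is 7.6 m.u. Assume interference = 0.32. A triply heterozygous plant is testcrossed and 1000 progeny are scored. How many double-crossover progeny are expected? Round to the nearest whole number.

Map distances give recombination frequencies of 0.182 and 0.076 for the two intervals.
With interference 0.32 (so coincidence = 0.68), expected double-crossover frequency = 0.182 × 0.076 × 0.68 = 0.00941.
Expected number = 0.00941 × 1000 = 9.41 ≈ 9.

9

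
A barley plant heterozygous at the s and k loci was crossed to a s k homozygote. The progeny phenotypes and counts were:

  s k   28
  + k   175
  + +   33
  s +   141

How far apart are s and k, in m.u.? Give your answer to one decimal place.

The two most frequent classes, + k (175) and s + (141), are the parental types, so the F1 was + k / s +.
The recombinant classes are + + and s k: 33 + 28 = 61.
Recombination frequency = 61/377 = 0.1618 ≈ 16.2%, i.e. 16.2 m.u.

16.2 m.u.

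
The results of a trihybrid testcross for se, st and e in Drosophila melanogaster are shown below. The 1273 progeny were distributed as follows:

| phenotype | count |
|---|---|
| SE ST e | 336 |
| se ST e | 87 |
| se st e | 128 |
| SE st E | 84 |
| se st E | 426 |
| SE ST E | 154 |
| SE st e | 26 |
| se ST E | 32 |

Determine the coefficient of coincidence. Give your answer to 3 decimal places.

0.948

The two most frequent reciprocal classes, SE ST e and se st E, are the parental types, so the F1 was SE ST e / se st E.
The two rarest classes, SE st e and se ST E, are the double crossovers. Comparing them with the parentals, only the st allele has switched, so st is the middle locus and the order is se – st – e.
se–st: (171 + 58)/1273 = 0.1799; st–e: (282 + 58)/1273 = 0.2671.
Expected DCO frequency = 0.1799 × 0.2671 ≈ 0.04805; observed = 58/1273 ≈ 0.04556.
Coefficient of coincidence = 0.04556/0.04805 ≈ 0.948.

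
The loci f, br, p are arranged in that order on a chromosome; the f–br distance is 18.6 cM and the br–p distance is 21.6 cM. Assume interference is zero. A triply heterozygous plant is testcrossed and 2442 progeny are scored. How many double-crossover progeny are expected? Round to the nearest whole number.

98

Map distances give recombination frequencies of 0.186 and 0.216 for the two intervals.
With no interference, expected double-crossover frequency = 0.186 × 0.216 = 0.04018.
Expected number = 0.04018 × 2442 = 98.11 ≈ 98.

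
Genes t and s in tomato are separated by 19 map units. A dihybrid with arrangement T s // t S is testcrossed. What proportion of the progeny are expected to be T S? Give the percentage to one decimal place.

A map distance of 19 map units corresponds to a recombination frequency of 0.190.
The F1 is T s / t S, so T S is a recombinant gamete class with expected frequency r/2 = 0.190/2 = 0.0950.
That is 0.0950 = 9.5% of the progeny.

9.5%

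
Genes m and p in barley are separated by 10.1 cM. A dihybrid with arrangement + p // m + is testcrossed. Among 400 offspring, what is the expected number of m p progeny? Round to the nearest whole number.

20

A map distance of 10.1 cM corresponds to a recombination frequency of 0.101.
The F1 is + p / m +, so m p is a recombinant gamete class with expected frequency r/2 = 0.101/2 = 0.0505.
Expected number = 0.0505 × 400 = 20.20 ≈ 20.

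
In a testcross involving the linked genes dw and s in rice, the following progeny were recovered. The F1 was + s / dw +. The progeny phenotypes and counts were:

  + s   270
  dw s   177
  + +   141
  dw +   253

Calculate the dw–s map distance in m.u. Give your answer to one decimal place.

37.8 m.u.

The recombinant classes are + + and dw s: 141 + 177 = 318.
Recombination frequency = 318/841 = 0.3781 ≈ 37.8%, i.e. 37.8 m.u.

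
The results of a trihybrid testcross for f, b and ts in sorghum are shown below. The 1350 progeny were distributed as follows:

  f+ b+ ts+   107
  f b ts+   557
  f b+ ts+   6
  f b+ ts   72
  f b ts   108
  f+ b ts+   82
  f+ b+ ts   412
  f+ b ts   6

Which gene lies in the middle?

b

The two most frequent reciprocal classes, f+ b+ ts and f b ts+, are the parental types, so the F1 was f+ b+ ts / f b ts+.
The two rarest classes, f+ b ts and f b+ ts+, are the double crossovers. Comparing them with the parentals, only the b allele has switched, so b is the middle locus and the order is f – b – ts.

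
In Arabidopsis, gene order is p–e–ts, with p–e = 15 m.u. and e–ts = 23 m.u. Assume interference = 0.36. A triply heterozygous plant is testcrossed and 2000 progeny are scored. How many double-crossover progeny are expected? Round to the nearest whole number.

44

Map distances give recombination frequencies of 0.150 and 0.230 for the two intervals.
With interference 0.36 (so coincidence = 0.64), expected double-crossover frequency = 0.150 × 0.230 × 0.64 = 0.02208.
Expected number = 0.02208 × 2000 = 44.16 ≈ 44.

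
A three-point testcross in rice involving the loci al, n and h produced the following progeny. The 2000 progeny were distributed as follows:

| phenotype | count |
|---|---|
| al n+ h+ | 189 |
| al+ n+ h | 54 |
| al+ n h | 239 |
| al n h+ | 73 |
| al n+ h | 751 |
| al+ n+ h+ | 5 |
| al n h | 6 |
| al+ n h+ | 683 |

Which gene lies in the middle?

n

The two most frequent reciprocal classes, al n+ h and al+ n h+, are the parental types, so the F1 was al n+ h / al+ n h+.
The two rarest classes, al n h and al+ n+ h+, are the double crossovers. Comparing them with the parentals, only the n allele has switched, so n is the middle locus and the order is h – n – al.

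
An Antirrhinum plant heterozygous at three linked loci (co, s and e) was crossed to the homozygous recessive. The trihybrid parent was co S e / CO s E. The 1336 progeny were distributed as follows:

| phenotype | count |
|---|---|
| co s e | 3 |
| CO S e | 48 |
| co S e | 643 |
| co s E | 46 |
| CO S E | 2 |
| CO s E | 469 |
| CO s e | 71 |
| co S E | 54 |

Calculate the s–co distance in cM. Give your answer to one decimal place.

The two rarest classes, co s e and CO S E, are the double crossovers. Comparing them with the parentals, only the s allele has switched, so s is the middle locus and the order is co – s – e.
Crossovers in the co–s interval produce the single-crossover classes CO S e and co s E (48 + 46 = 94) plus the double crossovers (5).
RF(co–s) = (94 + 5) / 1336 = 99/1336 = 0.0741 → 7.4 cM.

7.4 cM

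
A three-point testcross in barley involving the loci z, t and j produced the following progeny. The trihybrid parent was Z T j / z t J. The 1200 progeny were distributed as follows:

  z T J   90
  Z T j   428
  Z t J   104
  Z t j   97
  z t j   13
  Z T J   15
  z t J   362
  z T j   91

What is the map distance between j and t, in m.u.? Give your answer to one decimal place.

17.9 m.u.

The two rarest classes, Z T J and z t j, are the double crossovers. Comparing them with the parentals, only the j allele has switched, so j is the middle locus and the order is z – j – t.
Crossovers in the j–t interval produce the single-crossover classes Z t j and z T J (97 + 90 = 187) plus the double crossovers (28).
RF(j–t) = (187 + 28) / 1200 = 215/1200 = 0.1792 → 17.9 m.u.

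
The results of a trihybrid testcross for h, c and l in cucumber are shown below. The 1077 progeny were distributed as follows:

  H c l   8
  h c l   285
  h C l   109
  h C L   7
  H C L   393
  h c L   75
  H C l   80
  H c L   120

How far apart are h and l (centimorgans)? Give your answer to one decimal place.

15.8 centimorgans

The two most frequent reciprocal classes, H C L and h c l, are the parental types, so the F1 was H C L / h c l.
The two rarest classes, h C L and H c l, are the double crossovers. Comparing them with the parentals, only the h allele has switched, so h is the middle locus and the order is c – h – l.
Crossovers in the h–l interval produce the single-crossover classes H C l and h c L (80 + 75 = 155) plus the double crossovers (15).
RF(h–l) = (155 + 15) / 1077 = 170/1077 = 0.1578 → 15.8 centimorgans.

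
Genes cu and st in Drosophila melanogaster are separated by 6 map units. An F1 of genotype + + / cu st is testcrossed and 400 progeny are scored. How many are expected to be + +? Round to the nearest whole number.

A map distance of 6 map units corresponds to a recombination frequency of 0.060.
The F1 is + + / cu st, so + + is a parental gamete class with expected frequency (1 − r)/2 = 0.940/2 = 0.4700.
Expected number = 0.4700 × 400 = 188.00 ≈ 188.

188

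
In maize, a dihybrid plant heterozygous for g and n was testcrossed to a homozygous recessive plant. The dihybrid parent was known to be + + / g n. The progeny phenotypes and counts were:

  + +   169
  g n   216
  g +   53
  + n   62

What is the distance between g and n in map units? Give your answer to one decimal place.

23.0 map units

The recombinant classes are + n and g +: 62 + 53 = 115.
Recombination frequency = 115/500 = 0.2300 ≈ 23.0%, i.e. 23.0 map units.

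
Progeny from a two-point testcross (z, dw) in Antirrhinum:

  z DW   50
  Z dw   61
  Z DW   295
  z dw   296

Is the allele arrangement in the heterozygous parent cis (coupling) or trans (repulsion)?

The two most frequent classes are Z DW (295) and z dw (296); these are the parental (non-recombinant) types.
So the F1 carried Z DW on one chromosome and z dw on the other — the recessive alleles are on the same chromosome (cis / coupling).

cis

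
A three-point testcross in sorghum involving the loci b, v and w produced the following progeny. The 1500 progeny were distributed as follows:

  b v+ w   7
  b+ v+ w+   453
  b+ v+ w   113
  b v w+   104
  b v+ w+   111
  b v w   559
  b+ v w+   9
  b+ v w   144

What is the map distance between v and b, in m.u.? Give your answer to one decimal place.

The two most frequent reciprocal classes, b+ v+ w+ and b v w, are the parental types, so the F1 was b+ v+ w+ / b v w.
The two rarest classes, b+ v w+ and b v+ w, are the double crossovers. Comparing them with the parentals, only the v allele has switched, so v is the middle locus and the order is b – v – w.
Crossovers in the b–v interval produce the single-crossover classes b v+ w+ and b+ v w (111 + 144 = 255) plus the double crossovers (16).
RF(b–v) = (255 + 16) / 1500 = 271/1500 = 0.1807 → 18.1 m.u.

18.1 m.u.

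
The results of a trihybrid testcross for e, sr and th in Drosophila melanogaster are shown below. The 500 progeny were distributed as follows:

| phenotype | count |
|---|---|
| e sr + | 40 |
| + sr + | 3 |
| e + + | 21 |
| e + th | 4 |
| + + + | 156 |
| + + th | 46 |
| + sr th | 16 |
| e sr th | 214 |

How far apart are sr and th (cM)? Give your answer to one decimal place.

The two most frequent reciprocal classes, e sr th and + + +, are the parental types, so the F1 was e sr th / + + +.
The two rarest classes, e + th and + sr +, are the double crossovers. Comparing them with the parentals, only the sr allele has switched, so sr is the middle locus and the order is e – sr – th.
Crossovers in the sr–th interval produce the single-crossover classes e sr + and + + th (40 + 46 = 86) plus the double crossovers (7).
RF(sr–th) = (86 + 7) / 500 = 93/500 = 0.1860 → 18.6 cM.

18.6 cM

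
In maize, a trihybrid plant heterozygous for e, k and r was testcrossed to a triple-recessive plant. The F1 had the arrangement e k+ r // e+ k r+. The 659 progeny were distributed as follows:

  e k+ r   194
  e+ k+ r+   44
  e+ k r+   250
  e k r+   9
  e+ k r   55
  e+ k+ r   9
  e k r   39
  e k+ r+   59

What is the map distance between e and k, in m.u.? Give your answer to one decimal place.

15.3 m.u.

The two rarest classes, e+ k+ r and e k r+, are the double crossovers. Comparing them with the parentals, only the e allele has switched, so e is the middle locus and the order is k – e – r.
Crossovers in the k–e interval produce the single-crossover classes e k r and e+ k+ r+ (39 + 44 = 83) plus the double crossovers (18).
RF(k–e) = (83 + 18) / 659 = 101/659 = 0.1533 → 15.3 m.u.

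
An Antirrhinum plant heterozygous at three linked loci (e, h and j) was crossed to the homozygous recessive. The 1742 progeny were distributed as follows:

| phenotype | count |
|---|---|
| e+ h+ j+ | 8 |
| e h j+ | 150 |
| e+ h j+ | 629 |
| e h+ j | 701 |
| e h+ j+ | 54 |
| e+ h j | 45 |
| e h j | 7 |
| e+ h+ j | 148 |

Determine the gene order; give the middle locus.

The two most frequent reciprocal classes, e h+ j and e+ h j+, are the parental types, so the F1 was e h+ j / e+ h j+.
The two rarest classes, e h j and e+ h+ j+, are the double crossovers. Comparing them with the parentals, only the h allele has switched, so h is the middle locus and the order is e – h – j.

h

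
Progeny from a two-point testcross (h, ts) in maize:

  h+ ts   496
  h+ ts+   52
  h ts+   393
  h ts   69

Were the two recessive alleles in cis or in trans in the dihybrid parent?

trans

The two most frequent classes are h+ ts (496) and h ts+ (393); these are the parental (non-recombinant) types.
So the F1 carried h+ ts on one chromosome and h ts+ on the other — the recessive alleles are on opposite chromosomes (trans / repulsion).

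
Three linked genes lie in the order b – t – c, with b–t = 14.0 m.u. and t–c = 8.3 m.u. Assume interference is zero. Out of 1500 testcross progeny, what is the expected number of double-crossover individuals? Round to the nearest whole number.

Map distances give recombination frequencies of 0.140 and 0.083 for the two intervals.
With no interference, expected double-crossover frequency = 0.140 × 0.083 = 0.01162.
Expected number = 0.01162 × 1500 = 17.43 ≈ 17.

17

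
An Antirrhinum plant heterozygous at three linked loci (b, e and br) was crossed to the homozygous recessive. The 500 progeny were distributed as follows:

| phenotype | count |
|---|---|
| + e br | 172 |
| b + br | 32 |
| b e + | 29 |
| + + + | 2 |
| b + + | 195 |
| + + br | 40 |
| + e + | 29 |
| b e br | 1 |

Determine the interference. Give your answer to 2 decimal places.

The two most frequent reciprocal classes, b + + and + e br, are the parental types, so the F1 was b + + / + e br.
The two rarest classes, + + + and b e br, are the double crossovers. Comparing them with the parentals, only the b allele has switched, so b is the middle locus and the order is e – b – br.
e–b: (69 + 3)/500 = 0.1440; b–br: (61 + 3)/500 = 0.1280.
Expected DCO frequency = 0.1440 × 0.1280 ≈ 0.01843; observed = 3/500 ≈ 0.00600.
Coefficient of coincidence = 0.00600/0.01843 ≈ 0.33; interference = 1 − 0.33 = 0.67.

0.67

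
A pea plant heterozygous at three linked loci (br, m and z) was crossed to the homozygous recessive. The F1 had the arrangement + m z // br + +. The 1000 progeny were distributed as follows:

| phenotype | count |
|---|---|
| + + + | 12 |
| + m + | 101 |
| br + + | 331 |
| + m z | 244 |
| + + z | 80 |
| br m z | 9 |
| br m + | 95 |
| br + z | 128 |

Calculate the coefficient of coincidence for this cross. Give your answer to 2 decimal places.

The two rarest classes, br m z and + + +, are the double crossovers. Comparing them with the parentals, only the br allele has switched, so br is the middle locus and the order is m – br – z.
m–br: (175 + 21)/1000 = 0.1960; br–z: (229 + 21)/1000 = 0.2500.
Expected DCO frequency = 0.1960 × 0.2500 ≈ 0.04900; observed = 21/1000 ≈ 0.02100.
Coefficient of coincidence = 0.02100/0.04900 ≈ 0.43.

0.43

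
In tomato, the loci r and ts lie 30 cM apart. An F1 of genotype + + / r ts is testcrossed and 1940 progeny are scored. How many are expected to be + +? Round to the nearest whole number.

A map distance of 30 cM corresponds to a recombination frequency of 0.300.
The F1 is + + / r ts, so + + is a parental gamete class with expected frequency (1 − r)/2 = 0.700/2 = 0.3500.
Expected number = 0.3500 × 1940 = 679.00 ≈ 679.

679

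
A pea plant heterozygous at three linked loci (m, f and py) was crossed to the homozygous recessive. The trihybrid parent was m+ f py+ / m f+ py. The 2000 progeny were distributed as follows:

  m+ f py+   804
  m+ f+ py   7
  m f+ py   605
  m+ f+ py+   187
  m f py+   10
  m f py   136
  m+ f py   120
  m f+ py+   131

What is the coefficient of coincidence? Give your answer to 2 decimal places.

The two rarest classes, m f py+ and m+ f+ py, are the double crossovers. Comparing them with the parentals, only the m allele has switched, so m is the middle locus and the order is py – m – f.
py–m: (251 + 17)/2000 = 0.1340; m–f: (323 + 17)/2000 = 0.1700.
Expected DCO frequency = 0.1340 × 0.1700 ≈ 0.02278; observed = 17/2000 ≈ 0.00850.
Coefficient of coincidence = 0.00850/0.02278 ≈ 0.37.

0.37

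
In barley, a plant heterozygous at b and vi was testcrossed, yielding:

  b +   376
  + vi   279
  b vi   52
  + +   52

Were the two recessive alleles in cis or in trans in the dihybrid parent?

trans

The two most frequent classes are + vi (279) and b + (376); these are the parental (non-recombinant) types.
So the F1 carried + vi on one chromosome and b + on the other — the recessive alleles are on opposite chromosomes (trans / repulsion).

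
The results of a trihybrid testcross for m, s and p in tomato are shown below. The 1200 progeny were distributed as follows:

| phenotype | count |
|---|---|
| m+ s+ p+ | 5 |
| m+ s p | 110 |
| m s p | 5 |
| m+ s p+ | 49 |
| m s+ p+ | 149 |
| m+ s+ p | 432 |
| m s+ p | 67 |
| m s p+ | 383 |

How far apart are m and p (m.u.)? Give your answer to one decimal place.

The two most frequent reciprocal classes, m s p+ and m+ s+ p, are the parental types, so the F1 was m s p+ / m+ s+ p.
The two rarest classes, m s p and m+ s+ p+, are the double crossovers. Comparing them with the parentals, only the p allele has switched, so p is the middle locus and the order is m – p – s.
Crossovers in the m–p interval produce the single-crossover classes m+ s p+ and m s+ p (49 + 67 = 116) plus the double crossovers (10).
RF(m–p) = (116 + 10) / 1200 = 126/1200 = 0.1050 → 10.5 m.u.

10.5 m.u.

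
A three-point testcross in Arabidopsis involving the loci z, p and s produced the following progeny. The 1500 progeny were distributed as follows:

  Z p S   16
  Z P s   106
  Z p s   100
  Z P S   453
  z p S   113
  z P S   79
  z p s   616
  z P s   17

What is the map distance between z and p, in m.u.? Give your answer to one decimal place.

14.1 m.u.

The two most frequent reciprocal classes, Z P S and z p s, are the parental types, so the F1 was Z P S / z p s.
The two rarest classes, Z p S and z P s, are the double crossovers. Comparing them with the parentals, only the p allele has switched, so p is the middle locus and the order is s – p – z.
Crossovers in the p–z interval produce the single-crossover classes z P S and Z p s (79 + 100 = 179) plus the double crossovers (33).
RF(p–z) = (179 + 33) / 1500 = 212/1500 = 0.1413 → 14.1 m.u.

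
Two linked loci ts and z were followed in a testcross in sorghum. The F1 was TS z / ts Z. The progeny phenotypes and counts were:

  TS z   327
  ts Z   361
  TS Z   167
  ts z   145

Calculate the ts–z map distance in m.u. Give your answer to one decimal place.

31.2 m.u.

The recombinant classes are TS Z and ts z: 167 + 145 = 312.
Recombination frequency = 312/1000 = 0.3120 ≈ 31.2%, i.e. 31.2 m.u.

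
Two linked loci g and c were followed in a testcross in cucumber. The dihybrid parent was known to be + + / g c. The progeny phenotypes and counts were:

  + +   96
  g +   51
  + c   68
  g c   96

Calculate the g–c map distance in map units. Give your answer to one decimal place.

38.3 map units

The recombinant classes are + c and g +: 68 + 51 = 119.
Recombination frequency = 119/311 = 0.3826 ≈ 38.3%, i.e. 38.3 map units.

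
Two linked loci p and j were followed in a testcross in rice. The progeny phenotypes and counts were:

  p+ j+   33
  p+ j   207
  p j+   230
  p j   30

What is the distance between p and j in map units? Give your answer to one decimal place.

The two most frequent classes, p+ j (207) and p j+ (230), are the parental types, so the F1 was p+ j / p j+.
The recombinant classes are p+ j+ and p j: 33 + 30 = 63.
Recombination frequency = 63/500 = 0.1260 ≈ 12.6%, i.e. 12.6 map units.

12.6 map units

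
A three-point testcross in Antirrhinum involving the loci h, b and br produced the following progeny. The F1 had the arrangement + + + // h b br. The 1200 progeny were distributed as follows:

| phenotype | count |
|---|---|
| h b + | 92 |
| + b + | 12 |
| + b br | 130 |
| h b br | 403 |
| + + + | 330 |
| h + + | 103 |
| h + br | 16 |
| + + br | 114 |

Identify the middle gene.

The two rarest classes, + b + and h + br, are the double crossovers. Comparing them with the parentals, only the b allele has switched, so b is the middle locus and the order is h – b – br.

b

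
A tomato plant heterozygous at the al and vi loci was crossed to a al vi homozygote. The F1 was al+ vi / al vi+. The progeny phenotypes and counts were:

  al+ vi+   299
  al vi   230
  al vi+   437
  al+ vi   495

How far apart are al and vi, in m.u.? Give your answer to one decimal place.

36.2 m.u.

The recombinant classes are al+ vi+ and al vi: 299 + 230 = 529.
Recombination frequency = 529/1461 = 0.3621 ≈ 36.2%, i.e. 36.2 m.u.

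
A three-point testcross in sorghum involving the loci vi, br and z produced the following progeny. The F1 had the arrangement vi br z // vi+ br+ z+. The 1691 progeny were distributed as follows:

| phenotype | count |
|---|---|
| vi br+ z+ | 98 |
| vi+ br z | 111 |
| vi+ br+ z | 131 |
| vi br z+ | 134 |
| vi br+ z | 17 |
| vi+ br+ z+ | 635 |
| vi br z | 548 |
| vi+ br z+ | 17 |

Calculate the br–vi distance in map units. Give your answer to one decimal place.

14.4 map units

The two rarest classes, vi br+ z and vi+ br z+, are the double crossovers. Comparing them with the parentals, only the br allele has switched, so br is the middle locus and the order is z – br – vi.
Crossovers in the br–vi interval produce the single-crossover classes vi+ br z and vi br+ z+ (111 + 98 = 209) plus the double crossovers (34).
RF(br–vi) = (209 + 34) / 1691 = 243/1691 = 0.1437 → 14.4 map units.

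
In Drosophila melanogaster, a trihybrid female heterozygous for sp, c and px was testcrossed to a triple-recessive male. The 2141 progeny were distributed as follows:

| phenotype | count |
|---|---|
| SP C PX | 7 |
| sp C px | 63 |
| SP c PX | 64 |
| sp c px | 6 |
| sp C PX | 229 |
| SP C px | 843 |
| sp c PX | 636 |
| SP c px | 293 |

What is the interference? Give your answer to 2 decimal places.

The two most frequent reciprocal classes, sp c PX and SP C px, are the parental types, so the F1 was sp c PX / SP C px.
The two rarest classes, sp c px and SP C PX, are the double crossovers. Comparing them with the parentals, only the px allele has switched, so px is the middle locus and the order is sp – px – c.
sp–px: (127 + 13)/2141 = 0.0654; px–c: (522 + 13)/2141 = 0.2499.
Expected DCO frequency = 0.0654 × 0.2499 ≈ 0.01634; observed = 13/2141 ≈ 0.00607.
Coefficient of coincidence = 0.00607/0.01634 ≈ 0.37; interference = 1 − 0.37 = 0.63.

0.63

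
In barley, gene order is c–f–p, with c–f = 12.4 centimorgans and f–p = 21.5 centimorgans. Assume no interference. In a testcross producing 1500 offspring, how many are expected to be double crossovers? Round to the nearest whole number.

40

Map distances give recombination frequencies of 0.124 and 0.215 for the two intervals.
With no interference, expected double-crossover frequency = 0.124 × 0.215 = 0.02666.
Expected number = 0.02666 × 1500 = 39.99 ≈ 40.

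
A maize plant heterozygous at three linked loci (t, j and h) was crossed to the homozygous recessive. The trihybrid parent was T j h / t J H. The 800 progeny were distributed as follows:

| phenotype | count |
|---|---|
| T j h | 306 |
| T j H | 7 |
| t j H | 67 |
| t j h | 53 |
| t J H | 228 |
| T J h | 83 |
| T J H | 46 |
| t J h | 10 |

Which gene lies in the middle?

The two rarest classes, T j H and t J h, are the double crossovers. Comparing them with the parentals, only the h allele has switched, so h is the middle locus and the order is j – h – t.

h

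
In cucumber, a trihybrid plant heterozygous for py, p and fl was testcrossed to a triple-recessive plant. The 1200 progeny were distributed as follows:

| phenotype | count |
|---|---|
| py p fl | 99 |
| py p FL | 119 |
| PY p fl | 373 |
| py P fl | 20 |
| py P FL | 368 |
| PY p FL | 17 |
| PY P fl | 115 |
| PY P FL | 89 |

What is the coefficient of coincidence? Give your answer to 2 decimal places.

0.73

The two most frequent reciprocal classes, PY p fl and py P FL, are the parental types, so the F1 was PY p fl / py P FL.
The two rarest classes, PY p FL and py P fl, are the double crossovers. Comparing them with the parentals, only the fl allele has switched, so fl is the middle locus and the order is p – fl – py.
p–fl: (234 + 37)/1200 = 0.2258; fl–py: (188 + 37)/1200 = 0.1875.
Expected DCO frequency = 0.2258 × 0.1875 ≈ 0.04234; observed = 37/1200 ≈ 0.03083.
Coefficient of coincidence = 0.03083/0.04234 ≈ 0.73.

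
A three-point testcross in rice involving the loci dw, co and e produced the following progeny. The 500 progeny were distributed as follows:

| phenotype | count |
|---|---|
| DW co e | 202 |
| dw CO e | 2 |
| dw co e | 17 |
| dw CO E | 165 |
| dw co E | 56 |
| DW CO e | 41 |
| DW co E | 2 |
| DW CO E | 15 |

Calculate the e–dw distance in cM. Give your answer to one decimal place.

7.2 cM

The two most frequent reciprocal classes, dw CO E and DW co e, are the parental types, so the F1 was dw CO E / DW co e.
The two rarest classes, dw CO e and DW co E, are the double crossovers. Comparing them with the parentals, only the e allele has switched, so e is the middle locus and the order is co – e – dw.
Crossovers in the e–dw interval produce the single-crossover classes DW CO E and dw co e (15 + 17 = 32) plus the double crossovers (4).
RF(e–dw) = (32 + 4) / 500 = 36/500 = 0.0720 → 7.2 cM.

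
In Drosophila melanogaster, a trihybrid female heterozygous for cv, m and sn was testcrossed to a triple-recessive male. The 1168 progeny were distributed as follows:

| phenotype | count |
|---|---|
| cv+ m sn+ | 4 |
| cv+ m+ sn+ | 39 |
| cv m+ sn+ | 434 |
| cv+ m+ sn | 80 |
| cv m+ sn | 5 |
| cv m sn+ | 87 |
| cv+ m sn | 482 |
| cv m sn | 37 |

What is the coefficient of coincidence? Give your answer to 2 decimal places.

The two most frequent reciprocal classes, cv m+ sn+ and cv+ m sn, are the parental types, so the F1 was cv m+ sn+ / cv+ m sn.
The two rarest classes, cv m+ sn and cv+ m sn+, are the double crossovers. Comparing them with the parentals, only the sn allele has switched, so sn is the middle locus and the order is cv – sn – m.
cv–sn: (76 + 9)/1168 = 0.0728; sn–m: (167 + 9)/1168 = 0.1507.
Expected DCO frequency = 0.0728 × 0.1507 ≈ 0.01097; observed = 9/1168 ≈ 0.00771.
Coefficient of coincidence = 0.00771/0.01097 ≈ 0.70.

0.70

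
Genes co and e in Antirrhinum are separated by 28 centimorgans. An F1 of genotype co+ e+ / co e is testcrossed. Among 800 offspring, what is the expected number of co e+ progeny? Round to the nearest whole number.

A map distance of 28 centimorgans corresponds to a recombination frequency of 0.280.
The F1 is co+ e+ / co e, so co e+ is a recombinant gamete class with expected frequency r/2 = 0.280/2 = 0.1400.
Expected number = 0.1400 × 800 = 112.00 ≈ 112.

112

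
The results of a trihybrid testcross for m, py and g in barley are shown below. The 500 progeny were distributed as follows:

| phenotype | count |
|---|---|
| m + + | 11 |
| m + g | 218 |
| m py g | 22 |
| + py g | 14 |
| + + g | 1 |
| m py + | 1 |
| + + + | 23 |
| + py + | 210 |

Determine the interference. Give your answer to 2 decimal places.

0.21

The two most frequent reciprocal classes, m + g and + py +, are the parental types, so the F1 was m + g / + py +.
The two rarest classes, + + g and m py +, are the double crossovers. Comparing them with the parentals, only the m allele has switched, so m is the middle locus and the order is py – m – g.
py–m: (45 + 2)/500 = 0.0940; m–g: (25 + 2)/500 = 0.0540.
Expected DCO frequency = 0.0940 × 0.0540 ≈ 0.00508; observed = 2/500 ≈ 0.00400.
Coefficient of coincidence = 0.00400/0.00508 ≈ 0.79; interference = 1 − 0.79 = 0.21.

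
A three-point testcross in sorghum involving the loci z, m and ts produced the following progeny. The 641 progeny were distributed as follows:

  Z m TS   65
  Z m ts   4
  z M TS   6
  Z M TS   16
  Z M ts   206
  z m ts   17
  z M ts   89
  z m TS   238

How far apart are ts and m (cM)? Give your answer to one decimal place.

6.7 cM

The two most frequent reciprocal classes, Z M ts and z m TS, are the parental types, so the F1 was Z M ts / z m TS.
The two rarest classes, Z m ts and z M TS, are the double crossovers. Comparing them with the parentals, only the m allele has switched, so m is the middle locus and the order is ts – m – z.
Crossovers in the ts–m interval produce the single-crossover classes Z M TS and z m ts (16 + 17 = 33) plus the double crossovers (10).
RF(ts–m) = (33 + 10) / 641 = 43/641 = 0.0671 → 6.7 cM.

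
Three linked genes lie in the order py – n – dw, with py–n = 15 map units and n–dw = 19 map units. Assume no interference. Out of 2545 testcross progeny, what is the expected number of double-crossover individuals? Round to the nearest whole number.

Map distances give recombination frequencies of 0.150 and 0.190 for the two intervals.
With no interference, expected double-crossover frequency = 0.150 × 0.190 = 0.02850.
Expected number = 0.02850 × 2545 = 72.53 ≈ 73.

73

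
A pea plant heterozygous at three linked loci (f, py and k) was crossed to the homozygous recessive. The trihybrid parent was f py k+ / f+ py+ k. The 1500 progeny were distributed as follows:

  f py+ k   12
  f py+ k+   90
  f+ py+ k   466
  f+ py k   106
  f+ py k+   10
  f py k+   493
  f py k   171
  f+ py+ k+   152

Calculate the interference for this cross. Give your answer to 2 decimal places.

0.56

The two rarest classes, f+ py k+ and f py+ k, are the double crossovers. Comparing them with the parentals, only the f allele has switched, so f is the middle locus and the order is py – f – k.
py–f: (196 + 22)/1500 = 0.1453; f–k: (323 + 22)/1500 = 0.2300.
Expected DCO frequency = 0.1453 × 0.2300 ≈ 0.03342; observed = 22/1500 ≈ 0.01467.
Coefficient of coincidence = 0.01467/0.03342 ≈ 0.44; interference = 1 − 0.44 = 0.56.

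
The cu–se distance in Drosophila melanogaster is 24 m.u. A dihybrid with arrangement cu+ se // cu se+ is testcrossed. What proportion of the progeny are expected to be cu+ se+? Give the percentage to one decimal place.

A map distance of 24 m.u. corresponds to a recombination frequency of 0.240.
The F1 is cu+ se / cu se+, so cu+ se+ is a recombinant gamete class with expected frequency r/2 = 0.240/2 = 0.1200.
That is 0.1200 = 12.0% of the progeny.

12.0%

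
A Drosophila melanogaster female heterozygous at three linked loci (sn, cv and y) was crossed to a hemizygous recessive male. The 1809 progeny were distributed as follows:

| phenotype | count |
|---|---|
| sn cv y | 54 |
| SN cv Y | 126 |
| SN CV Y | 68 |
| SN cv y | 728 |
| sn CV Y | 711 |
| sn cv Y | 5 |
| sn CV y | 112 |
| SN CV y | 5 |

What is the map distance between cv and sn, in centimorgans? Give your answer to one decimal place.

The two most frequent reciprocal classes, sn CV Y and SN cv y, are the parental types, so the F1 was sn CV Y / SN cv y.
The two rarest classes, sn cv Y and SN CV y, are the double crossovers. Comparing them with the parentals, only the cv allele has switched, so cv is the middle locus and the order is y – cv – sn.
Crossovers in the cv–sn interval produce the single-crossover classes SN CV Y and sn cv y (68 + 54 = 122) plus the double crossovers (10).
RF(cv–sn) = (122 + 10) / 1809 = 132/1809 = 0.0730 → 7.3 centimorgans.

7.3 centimorgans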